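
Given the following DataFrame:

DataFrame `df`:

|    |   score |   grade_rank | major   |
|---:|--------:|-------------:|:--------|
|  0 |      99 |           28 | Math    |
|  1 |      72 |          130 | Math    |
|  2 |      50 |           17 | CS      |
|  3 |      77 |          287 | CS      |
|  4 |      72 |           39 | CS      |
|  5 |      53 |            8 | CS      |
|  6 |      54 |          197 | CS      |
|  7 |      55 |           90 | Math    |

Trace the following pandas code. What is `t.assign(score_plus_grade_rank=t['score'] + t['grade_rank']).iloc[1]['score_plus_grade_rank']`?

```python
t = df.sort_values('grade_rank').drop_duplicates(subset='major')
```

sort by grade_rank:
   score  grade_rank major
5     53           8    CS
2     50          17    CS
0     99          28  Math
4     72          39    CS
7     55          90  Math
1     72         130  Math
6     54         197    CS
3     77         287    CS
drop duplicate major (keep=first):
   score  grade_rank major
5     53           8    CS
0     99          28  Math
add column score_plus_grade_rank = t['score'] + t['grade_rank']:
   score  grade_rank major  score_plus_grade_rank
5     53           8    CS                     61
0     99          28  Math                    127

127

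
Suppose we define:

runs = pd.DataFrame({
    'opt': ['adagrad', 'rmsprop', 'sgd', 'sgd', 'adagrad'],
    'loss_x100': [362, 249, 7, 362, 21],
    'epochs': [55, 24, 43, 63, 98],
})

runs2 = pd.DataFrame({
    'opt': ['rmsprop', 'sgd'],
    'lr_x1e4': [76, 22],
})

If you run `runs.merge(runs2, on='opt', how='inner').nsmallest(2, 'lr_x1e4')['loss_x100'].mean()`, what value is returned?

184.5

merge on 'opt' (how='inner') → 3 rows:
       opt  loss_x100  epochs  lr_x1e4
0  rmsprop        249      24       76
1      sgd          7      43       22
2      sgd        362      63       22
take 2 rows with smallest lr_x1e4:
   opt  loss_x100  epochs  lr_x1e4
1  sgd          7      43       22
2  sgd        362      63       22
Reading off the mean of column 'loss_x100', we get 184.5.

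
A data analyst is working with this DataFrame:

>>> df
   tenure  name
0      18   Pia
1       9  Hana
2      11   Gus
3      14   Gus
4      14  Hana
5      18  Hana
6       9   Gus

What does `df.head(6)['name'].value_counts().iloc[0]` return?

3

take first 6 rows:
   tenure  name
0      18   Pia
1       9  Hana
2      11   Gus
3      14   Gus
4      14  Hana
5      18  Hana
value_counts of name:
name
Hana    3
Gus     2
Pia     1
Name: count, dtype: int64
Finally, value at position 0 = 3.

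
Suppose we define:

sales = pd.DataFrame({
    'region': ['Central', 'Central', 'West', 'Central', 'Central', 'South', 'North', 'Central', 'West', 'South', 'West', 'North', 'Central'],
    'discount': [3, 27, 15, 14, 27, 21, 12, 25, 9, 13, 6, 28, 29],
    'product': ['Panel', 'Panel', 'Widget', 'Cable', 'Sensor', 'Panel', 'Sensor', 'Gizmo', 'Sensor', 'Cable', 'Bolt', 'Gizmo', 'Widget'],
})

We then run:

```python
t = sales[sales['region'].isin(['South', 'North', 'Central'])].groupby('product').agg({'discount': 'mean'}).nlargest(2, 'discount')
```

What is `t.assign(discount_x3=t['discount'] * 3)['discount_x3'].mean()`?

filter rows where region in ['South', 'North', 'Central']:
     region  discount product
0   Central         3   Panel
1   Central        27   Panel
3   Central        14   Cable
4   Central        27  Sensor
5     South        21   Panel
6     North        12  Sensor
7   Central        25   Gizmo
9     South        13   Cable
11    North        28   Gizmo
12  Central        29  Widget
group by product, mean of discount:
         discount
product          
Cable        13.5
Gizmo        26.5
Panel        17.0
Sensor       19.5
Widget       29.0
take 2 rows with largest discount:
         discount
product          
Widget       29.0
Gizmo        26.5
add column discount_x3 = t['discount'] * 3:
         discount  discount_x3
product                       
Widget       29.0         87.0
Gizmo        26.5         79.5
Finally, mean of column 'discount_x3' = 83.25.

83.25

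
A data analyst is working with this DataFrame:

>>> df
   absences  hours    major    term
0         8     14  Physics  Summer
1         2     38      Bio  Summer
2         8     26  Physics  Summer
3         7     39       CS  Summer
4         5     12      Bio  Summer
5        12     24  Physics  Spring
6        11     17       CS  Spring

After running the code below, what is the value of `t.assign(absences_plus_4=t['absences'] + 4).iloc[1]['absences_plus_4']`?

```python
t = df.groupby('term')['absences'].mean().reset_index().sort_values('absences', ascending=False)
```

10.0

group by term, mean of absences:
term
Spring    11.5
Summer     6.0
Name: absences, dtype: float64
reset_index():
     term  absences
0  Spring      11.5
1  Summer       6.0
sort by absences descending:
     term  absences
0  Spring      11.5
1  Summer       6.0
add column absences_plus_4 = t['absences'] + 4:
     term  absences  absences_plus_4
0  Spring      11.5             15.5
1  Summer       6.0             10.0
So iloc[1]['absences_plus_4'] = 10.0.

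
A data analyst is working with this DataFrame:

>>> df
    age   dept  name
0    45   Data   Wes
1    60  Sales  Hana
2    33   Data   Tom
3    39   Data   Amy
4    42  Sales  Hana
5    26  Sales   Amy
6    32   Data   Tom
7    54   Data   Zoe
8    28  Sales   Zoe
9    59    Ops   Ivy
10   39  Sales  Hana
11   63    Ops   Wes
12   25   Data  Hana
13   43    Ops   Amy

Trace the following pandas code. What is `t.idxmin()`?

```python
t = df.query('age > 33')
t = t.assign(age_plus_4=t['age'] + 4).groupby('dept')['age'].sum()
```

Data

filter rows where age > 33:
    age   dept  name
0    45   Data   Wes
1    60  Sales  Hana
3    39   Data   Amy
4    42  Sales  Hana
7    54   Data   Zoe
9    59    Ops   Ivy
10   39  Sales  Hana
11   63    Ops   Wes
13   43    Ops   Amy
add column age_plus_4 = t['age'] + 4:
    age   dept  name  age_plus_4
0    45   Data   Wes          49
1    60  Sales  Hana          64
3    39   Data   Amy          43
4    42  Sales  Hana          46
7    54   Data   Zoe          58
9    59    Ops   Ivy          63
10   39  Sales  Hana          43
11   63    Ops   Wes          67
13   43    Ops   Amy          47
group by dept, sum of age:
dept
Data     138
Ops      165
Sales    141
Name: age, dtype: int64
label with the smallest value → Data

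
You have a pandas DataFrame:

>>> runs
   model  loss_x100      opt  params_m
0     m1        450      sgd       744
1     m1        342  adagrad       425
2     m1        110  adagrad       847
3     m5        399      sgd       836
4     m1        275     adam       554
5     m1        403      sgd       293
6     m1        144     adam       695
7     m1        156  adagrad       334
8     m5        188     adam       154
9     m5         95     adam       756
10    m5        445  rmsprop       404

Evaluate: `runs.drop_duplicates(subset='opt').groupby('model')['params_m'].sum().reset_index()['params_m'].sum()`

drop duplicate opt (keep=first):
   model  loss_x100      opt  params_m
0     m1        450      sgd       744
1     m1        342  adagrad       425
4     m1        275     adam       554
10    m5        445  rmsprop       404
group by model, sum of params_m:
model
m1    1723
m5     404
Name: params_m, dtype: int64
reset_index():
  model  params_m
0    m1      1723
1    m5       404
Finally, sum of column 'params_m' = 2127.

2127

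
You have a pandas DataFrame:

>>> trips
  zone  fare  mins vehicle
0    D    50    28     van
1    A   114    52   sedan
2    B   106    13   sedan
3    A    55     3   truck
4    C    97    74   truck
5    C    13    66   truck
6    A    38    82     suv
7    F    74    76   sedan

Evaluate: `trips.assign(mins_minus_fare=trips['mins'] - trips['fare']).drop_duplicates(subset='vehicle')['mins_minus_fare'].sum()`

add column mins_minus_fare = trips['mins'] - trips['fare']:
  zone  fare  mins vehicle  mins_minus_fare
0    D    50    28     van              -22
1    A   114    52   sedan              -62
2    B   106    13   sedan              -93
3    A    55     3   truck              -52
4    C    97    74   truck              -23
5    C    13    66   truck               53
6    A    38    82     suv               44
7    F    74    76   sedan                2
drop duplicate vehicle (keep=first):
  zone  fare  mins vehicle  mins_minus_fare
0    D    50    28     van              -22
1    A   114    52   sedan              -62
3    A    55     3   truck              -52
6    A    38    82     suv               44
The sum of column 'mins_minus_fare' is -92.

-92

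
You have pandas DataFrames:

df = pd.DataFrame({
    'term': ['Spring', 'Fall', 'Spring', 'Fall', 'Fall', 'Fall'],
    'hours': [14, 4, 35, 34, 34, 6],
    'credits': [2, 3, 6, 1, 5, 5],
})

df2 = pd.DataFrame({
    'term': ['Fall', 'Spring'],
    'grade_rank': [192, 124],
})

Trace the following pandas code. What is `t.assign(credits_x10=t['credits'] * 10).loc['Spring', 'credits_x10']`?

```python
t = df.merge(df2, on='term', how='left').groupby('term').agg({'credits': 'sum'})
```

80

merge on 'term' (how='left') → 6 rows:
     term  hours  credits  grade_rank
0  Spring     14        2         124
1    Fall      4        3         192
2  Spring     35        6         124
3    Fall     34        1         192
4    Fall     34        5         192
5    Fall      6        5         192
group by term, sum of credits:
        credits
term           
Fall         14
Spring        8
add column credits_x10 = t['credits'] * 10:
        credits  credits_x10
term                        
Fall         14          140
Spring        8           80
The value at row 'Spring', column 'credits_x10' is 80.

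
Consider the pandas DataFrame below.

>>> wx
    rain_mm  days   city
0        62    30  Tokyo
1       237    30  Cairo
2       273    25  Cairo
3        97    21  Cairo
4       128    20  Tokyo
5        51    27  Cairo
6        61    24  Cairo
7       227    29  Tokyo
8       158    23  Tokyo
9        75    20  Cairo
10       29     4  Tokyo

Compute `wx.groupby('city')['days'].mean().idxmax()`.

group by city, mean of days:
city
Cairo    24.5
Tokyo    21.2
Name: days, dtype: float64

Cairo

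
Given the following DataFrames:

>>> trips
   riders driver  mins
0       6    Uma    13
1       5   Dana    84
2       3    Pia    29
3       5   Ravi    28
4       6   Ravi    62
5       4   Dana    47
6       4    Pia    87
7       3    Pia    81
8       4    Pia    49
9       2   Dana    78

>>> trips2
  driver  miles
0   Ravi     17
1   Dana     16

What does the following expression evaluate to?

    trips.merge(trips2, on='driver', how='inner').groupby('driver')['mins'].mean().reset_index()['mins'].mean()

merge on 'driver' (how='inner') → 5 rows:
   riders driver  mins  miles
0       5   Dana    84     16
1       5   Ravi    28     17
2       6   Ravi    62     17
3       4   Dana    47     16
4       2   Dana    78     16
group by driver, mean of mins:
driver
Dana    69.666667
Ravi    45.000000
Name: mins, dtype: float64
reset_index():
  driver       mins
0   Dana  69.666667
1   Ravi  45.000000
Taking the mean of column 'mins' gives 57.3333333333.

57.3333333333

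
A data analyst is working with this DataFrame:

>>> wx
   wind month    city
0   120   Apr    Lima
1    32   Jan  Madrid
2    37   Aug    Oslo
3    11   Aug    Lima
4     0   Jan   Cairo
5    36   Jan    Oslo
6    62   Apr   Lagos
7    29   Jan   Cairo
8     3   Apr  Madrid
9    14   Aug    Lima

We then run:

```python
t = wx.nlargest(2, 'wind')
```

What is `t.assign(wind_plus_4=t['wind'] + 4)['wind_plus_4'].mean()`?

95.0

take 2 rows with largest wind:
   wind month   city
0   120   Apr   Lima
6    62   Apr  Lagos
add column wind_plus_4 = t['wind'] + 4:
   wind month   city  wind_plus_4
0   120   Apr   Lima          124
6    62   Apr  Lagos           66
So mean() = 95.0.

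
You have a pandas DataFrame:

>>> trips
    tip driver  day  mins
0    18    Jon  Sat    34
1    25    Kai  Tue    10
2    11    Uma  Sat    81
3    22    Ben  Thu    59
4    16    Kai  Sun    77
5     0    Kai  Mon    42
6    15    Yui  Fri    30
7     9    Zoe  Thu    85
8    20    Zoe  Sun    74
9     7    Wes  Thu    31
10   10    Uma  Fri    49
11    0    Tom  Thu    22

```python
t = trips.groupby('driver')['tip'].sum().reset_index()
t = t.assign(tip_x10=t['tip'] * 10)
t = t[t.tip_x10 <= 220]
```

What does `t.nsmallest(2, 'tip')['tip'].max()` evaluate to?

7

group by driver, sum of tip:
driver
Ben    22
Jon    18
Kai    41
Tom     0
Uma    21
Wes     7
Yui    15
Zoe    29
Name: tip, dtype: int64
reset_index():
  driver  tip
0    Ben   22
1    Jon   18
2    Kai   41
3    Tom    0
4    Uma   21
5    Wes    7
6    Yui   15
7    Zoe   29
add column tip_x10 = t['tip'] * 10:
  driver  tip  tip_x10
0    Ben   22      220
1    Jon   18      180
2    Kai   41      410
3    Tom    0        0
4    Uma   21      210
5    Wes    7       70
6    Yui   15      150
7    Zoe   29      290
filter rows where tip_x10 <= 220:
  driver  tip  tip_x10
0    Ben   22      220
1    Jon   18      180
3    Tom    0        0
4    Uma   21      210
5    Wes    7       70
6    Yui   15      150
take 2 rows with smallest tip:
  driver  tip  tip_x10
3    Tom    0        0
5    Wes    7       70
Taking the max of column 'tip' gives 7.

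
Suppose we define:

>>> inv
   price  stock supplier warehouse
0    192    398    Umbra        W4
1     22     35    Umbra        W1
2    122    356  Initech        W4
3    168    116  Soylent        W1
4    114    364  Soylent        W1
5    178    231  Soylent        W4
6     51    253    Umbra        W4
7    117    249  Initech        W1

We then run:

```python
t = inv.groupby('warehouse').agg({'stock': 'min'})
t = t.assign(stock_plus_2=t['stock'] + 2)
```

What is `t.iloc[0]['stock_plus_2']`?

group by warehouse, min of stock:
           stock
warehouse       
W1            35
W4           231
add column stock_plus_2 = t['stock'] + 2:
           stock  stock_plus_2
warehouse                     
W1            35            37
W4           231           233
The value at position 0, column 'stock_plus_2' is 37.

37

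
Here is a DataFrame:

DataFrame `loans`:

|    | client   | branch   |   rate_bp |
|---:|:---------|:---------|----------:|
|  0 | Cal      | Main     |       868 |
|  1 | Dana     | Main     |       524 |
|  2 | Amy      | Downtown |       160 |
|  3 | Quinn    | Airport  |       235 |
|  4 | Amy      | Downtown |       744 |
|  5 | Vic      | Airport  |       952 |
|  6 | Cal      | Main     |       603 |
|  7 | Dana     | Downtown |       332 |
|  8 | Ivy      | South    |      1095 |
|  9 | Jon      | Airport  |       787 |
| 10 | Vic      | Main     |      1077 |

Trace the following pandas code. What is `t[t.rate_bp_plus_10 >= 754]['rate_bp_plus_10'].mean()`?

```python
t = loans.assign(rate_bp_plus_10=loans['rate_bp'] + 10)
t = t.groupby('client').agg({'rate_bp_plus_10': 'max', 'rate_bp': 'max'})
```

924.2

add column rate_bp_plus_10 = loans['rate_bp'] + 10:
   client    branch  rate_bp  rate_bp_plus_10
0     Cal      Main      868              878
1    Dana      Main      524              534
2     Amy  Downtown      160              170
3   Quinn   Airport      235              245
4     Amy  Downtown      744              754
5     Vic   Airport      952              962
6     Cal      Main      603              613
7    Dana  Downtown      332              342
8     Ivy     South     1095             1105
9     Jon   Airport      787              797
10    Vic      Main     1077             1087
group by client: max(rate_bp_plus_10), max(rate_bp):
        rate_bp_plus_10  rate_bp
client                          
Amy                 754      744
Cal                 878      868
Dana                534      524
Ivy                1105     1095
Jon                 797      787
Quinn               245      235
Vic                1087     1077
filter rows where rate_bp_plus_10 >= 754:
        rate_bp_plus_10  rate_bp
client                          
Amy                 754      744
Cal                 878      868
Ivy                1105     1095
Jon                 797      787
Vic                1087     1077
Finally, mean of column 'rate_bp_plus_10' = 924.2.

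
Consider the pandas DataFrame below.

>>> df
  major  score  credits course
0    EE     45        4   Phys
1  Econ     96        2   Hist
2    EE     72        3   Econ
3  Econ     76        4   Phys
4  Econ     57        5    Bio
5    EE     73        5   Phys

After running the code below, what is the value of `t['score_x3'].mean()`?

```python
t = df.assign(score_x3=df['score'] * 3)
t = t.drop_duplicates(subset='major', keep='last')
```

195.0

add column score_x3 = df['score'] * 3:
  major  score  credits course  score_x3
0    EE     45        4   Phys       135
1  Econ     96        2   Hist       288
2    EE     72        3   Econ       216
3  Econ     76        4   Phys       228
4  Econ     57        5    Bio       171
5    EE     73        5   Phys       219
drop duplicate major (keep=last):
  major  score  credits course  score_x3
4  Econ     57        5    Bio       171
5    EE     73        5   Phys       219
Then the mean of column 'score_x3': 195.0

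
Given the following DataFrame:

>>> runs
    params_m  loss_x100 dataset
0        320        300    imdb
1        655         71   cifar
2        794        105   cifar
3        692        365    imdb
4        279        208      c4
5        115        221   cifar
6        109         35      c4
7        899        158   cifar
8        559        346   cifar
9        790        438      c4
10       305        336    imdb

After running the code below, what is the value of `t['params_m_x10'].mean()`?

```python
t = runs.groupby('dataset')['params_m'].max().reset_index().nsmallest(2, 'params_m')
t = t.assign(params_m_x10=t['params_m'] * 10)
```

group by dataset, max of params_m:
dataset
c4       790
cifar    899
imdb     692
Name: params_m, dtype: int64
reset_index():
  dataset  params_m
0      c4       790
1   cifar       899
2    imdb       692
take 2 rows with smallest params_m:
  dataset  params_m
2    imdb       692
0      c4       790
add column params_m_x10 = t['params_m'] * 10:
  dataset  params_m  params_m_x10
2    imdb       692          6920
0      c4       790          7900
Finally, mean of column 'params_m_x10' = 7410.0.

7410.0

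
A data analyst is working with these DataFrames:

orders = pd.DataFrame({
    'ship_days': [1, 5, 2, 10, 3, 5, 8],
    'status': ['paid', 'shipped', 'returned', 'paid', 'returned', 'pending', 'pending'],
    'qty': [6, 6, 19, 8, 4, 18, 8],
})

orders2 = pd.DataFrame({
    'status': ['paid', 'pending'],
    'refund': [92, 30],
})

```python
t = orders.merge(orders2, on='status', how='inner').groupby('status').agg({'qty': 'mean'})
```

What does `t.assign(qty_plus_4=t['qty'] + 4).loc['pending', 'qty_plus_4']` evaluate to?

17.0

merge on 'status' (how='inner') → 4 rows:
   ship_days   status  qty  refund
0          1     paid    6      92
1         10     paid    8      92
2          5  pending   18      30
3          8  pending    8      30
group by status, mean of qty:
          qty
status       
paid      7.0
pending  13.0
add column qty_plus_4 = t['qty'] + 4:
          qty  qty_plus_4
status                   
paid      7.0        11.0
pending  13.0        17.0
The value at row 'pending', column 'qty_plus_4' is 17.0.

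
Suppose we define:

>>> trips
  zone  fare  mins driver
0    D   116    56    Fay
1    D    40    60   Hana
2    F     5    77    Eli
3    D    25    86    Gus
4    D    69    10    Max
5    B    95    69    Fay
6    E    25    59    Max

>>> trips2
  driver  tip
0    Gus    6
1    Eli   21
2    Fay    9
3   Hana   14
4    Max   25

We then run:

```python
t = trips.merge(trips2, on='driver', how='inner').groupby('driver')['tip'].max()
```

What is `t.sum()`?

75

merge on 'driver' (how='inner') → 7 rows:
  zone  fare  mins driver  tip
0    D   116    56    Fay    9
1    D    40    60   Hana   14
2    F     5    77    Eli   21
3    D    25    86    Gus    6
4    D    69    10    Max   25
5    B    95    69    Fay    9
6    E    25    59    Max   25
group by driver, max of tip:
driver
Eli     21
Fay      9
Gus      6
Hana    14
Max     25
Name: tip, dtype: int64
So sum() = 75.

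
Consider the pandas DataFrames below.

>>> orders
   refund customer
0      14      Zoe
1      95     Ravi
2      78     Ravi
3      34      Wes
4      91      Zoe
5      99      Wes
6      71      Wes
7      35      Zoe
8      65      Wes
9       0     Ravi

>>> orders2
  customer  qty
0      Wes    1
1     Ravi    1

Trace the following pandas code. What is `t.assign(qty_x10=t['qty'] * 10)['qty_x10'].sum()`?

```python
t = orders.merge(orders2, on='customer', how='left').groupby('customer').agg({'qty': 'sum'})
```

70.0

merge on 'customer' (how='left') → 10 rows:
   refund customer  qty
0      14      Zoe  NaN
1      95     Ravi  1.0
2      78     Ravi  1.0
3      34      Wes  1.0
4      91      Zoe  NaN
5      99      Wes  1.0
6      71      Wes  1.0
7      35      Zoe  NaN
8      65      Wes  1.0
9       0     Ravi  1.0
group by customer, sum of qty:
          qty
customer     
Ravi      3.0
Wes       4.0
Zoe       0.0
add column qty_x10 = t['qty'] * 10:
          qty  qty_x10
customer              
Ravi      3.0     30.0
Wes       4.0     40.0
Zoe       0.0      0.0
The sum of column 'qty_x10' is 70.0.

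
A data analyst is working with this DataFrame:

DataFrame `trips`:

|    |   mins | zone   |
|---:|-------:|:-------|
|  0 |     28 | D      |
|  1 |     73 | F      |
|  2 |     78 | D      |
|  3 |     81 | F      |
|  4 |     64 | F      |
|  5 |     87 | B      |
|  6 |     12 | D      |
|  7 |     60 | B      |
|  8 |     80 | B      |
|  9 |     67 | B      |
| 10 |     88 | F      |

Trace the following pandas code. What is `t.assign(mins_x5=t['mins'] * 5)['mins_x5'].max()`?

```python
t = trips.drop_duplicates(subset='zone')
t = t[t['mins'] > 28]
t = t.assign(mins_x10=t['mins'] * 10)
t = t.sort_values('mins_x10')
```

drop duplicate zone (keep=first):
   mins zone
0    28    D
1    73    F
5    87    B
filter rows where mins > 28:
   mins zone
1    73    F
5    87    B
add column mins_x10 = t['mins'] * 10:
   mins zone  mins_x10
1    73    F       730
5    87    B       870
sort by mins_x10:
   mins zone  mins_x10
1    73    F       730
5    87    B       870
add column mins_x5 = t['mins'] * 5:
   mins zone  mins_x10  mins_x5
1    73    F       730      365
5    87    B       870      435

435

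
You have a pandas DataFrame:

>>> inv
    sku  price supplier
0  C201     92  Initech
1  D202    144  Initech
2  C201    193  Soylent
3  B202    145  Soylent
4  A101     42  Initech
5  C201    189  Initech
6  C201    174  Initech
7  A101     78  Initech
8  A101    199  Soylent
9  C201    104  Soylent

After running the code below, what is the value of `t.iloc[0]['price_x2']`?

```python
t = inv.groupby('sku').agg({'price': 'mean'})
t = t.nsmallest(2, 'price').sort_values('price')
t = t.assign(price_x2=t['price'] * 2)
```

212.666666667

group by sku, mean of price:
           price
sku             
A101  106.333333
B202  145.000000
C201  150.400000
D202  144.000000
take 2 rows with smallest price:
           price
sku             
A101  106.333333
D202  144.000000
sort by price:
           price
sku             
A101  106.333333
D202  144.000000
add column price_x2 = t['price'] * 2:
           price    price_x2
sku                         
A101  106.333333  212.666667
D202  144.000000  288.000000
Hence 212.666666667.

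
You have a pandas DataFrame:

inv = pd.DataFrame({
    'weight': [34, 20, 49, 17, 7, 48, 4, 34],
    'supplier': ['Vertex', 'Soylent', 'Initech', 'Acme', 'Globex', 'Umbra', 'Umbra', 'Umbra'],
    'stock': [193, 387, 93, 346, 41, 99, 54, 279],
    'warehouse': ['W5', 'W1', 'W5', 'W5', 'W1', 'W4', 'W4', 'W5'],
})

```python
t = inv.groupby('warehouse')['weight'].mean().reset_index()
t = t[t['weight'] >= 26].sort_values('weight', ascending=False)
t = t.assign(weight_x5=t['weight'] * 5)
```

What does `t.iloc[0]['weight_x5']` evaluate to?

group by warehouse, mean of weight:
warehouse
W1    13.5
W4    26.0
W5    33.5
Name: weight, dtype: float64
reset_index():
  warehouse  weight
0        W1    13.5
1        W4    26.0
2        W5    33.5
filter rows where weight >= 26:
  warehouse  weight
1        W4    26.0
2        W5    33.5
sort by weight descending:
  warehouse  weight
2        W5    33.5
1        W4    26.0
add column weight_x5 = t['weight'] * 5:
  warehouse  weight  weight_x5
2        W5    33.5      167.5
1        W4    26.0      130.0
Finally, value at position 0, column 'weight_x5' = 167.5.

167.5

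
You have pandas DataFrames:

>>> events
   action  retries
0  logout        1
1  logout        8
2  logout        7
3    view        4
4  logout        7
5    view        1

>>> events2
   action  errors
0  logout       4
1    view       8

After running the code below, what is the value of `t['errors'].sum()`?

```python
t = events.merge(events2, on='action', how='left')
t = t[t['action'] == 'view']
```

merge on 'action' (how='left') → 6 rows:
   action  retries  errors
0  logout        1       4
1  logout        8       4
2  logout        7       4
3    view        4       8
4  logout        7       4
5    view        1       8
filter rows where action == 'view':
  action  retries  errors
3   view        4       8
5   view        1       8

16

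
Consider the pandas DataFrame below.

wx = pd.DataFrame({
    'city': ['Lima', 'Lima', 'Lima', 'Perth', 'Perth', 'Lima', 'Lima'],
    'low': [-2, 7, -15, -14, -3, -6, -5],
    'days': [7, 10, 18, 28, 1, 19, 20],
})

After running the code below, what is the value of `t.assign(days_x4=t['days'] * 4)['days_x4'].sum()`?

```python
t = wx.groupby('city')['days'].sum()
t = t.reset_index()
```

412

group by city, sum of days:
city
Lima     74
Perth    29
Name: days, dtype: int64
reset_index():
    city  days
0   Lima    74
1  Perth    29
add column days_x4 = t['days'] * 4:
    city  days  days_x4
0   Lima    74      296
1  Perth    29      116
Reading off the sum of column 'days_x4', we get 412.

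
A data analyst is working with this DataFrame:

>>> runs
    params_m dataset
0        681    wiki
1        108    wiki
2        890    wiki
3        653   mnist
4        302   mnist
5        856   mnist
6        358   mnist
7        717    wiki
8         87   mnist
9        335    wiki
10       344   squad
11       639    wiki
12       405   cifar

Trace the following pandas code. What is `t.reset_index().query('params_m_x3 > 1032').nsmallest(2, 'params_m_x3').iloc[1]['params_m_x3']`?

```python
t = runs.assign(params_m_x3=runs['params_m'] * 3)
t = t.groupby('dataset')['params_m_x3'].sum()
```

add column params_m_x3 = runs['params_m'] * 3:
    params_m dataset  params_m_x3
0        681    wiki         2043
1        108    wiki          324
2        890    wiki         2670
3        653   mnist         1959
4        302   mnist          906
5        856   mnist         2568
6        358   mnist         1074
7        717    wiki         2151
8         87   mnist          261
9        335    wiki         1005
10       344   squad         1032
11       639    wiki         1917
12       405   cifar         1215
group by dataset, sum of params_m_x3:
dataset
cifar     1215
mnist     6768
squad     1032
wiki     10110
Name: params_m_x3, dtype: int64
reset_index():
  dataset  params_m_x3
0   cifar         1215
1   mnist         6768
2   squad         1032
3    wiki        10110
filter rows where params_m_x3 > 1032:
  dataset  params_m_x3
0   cifar         1215
1   mnist         6768
3    wiki        10110
take 2 rows with smallest params_m_x3:
  dataset  params_m_x3
0   cifar         1215
1   mnist         6768
value at position 1, column 'params_m_x3' → 6768

6768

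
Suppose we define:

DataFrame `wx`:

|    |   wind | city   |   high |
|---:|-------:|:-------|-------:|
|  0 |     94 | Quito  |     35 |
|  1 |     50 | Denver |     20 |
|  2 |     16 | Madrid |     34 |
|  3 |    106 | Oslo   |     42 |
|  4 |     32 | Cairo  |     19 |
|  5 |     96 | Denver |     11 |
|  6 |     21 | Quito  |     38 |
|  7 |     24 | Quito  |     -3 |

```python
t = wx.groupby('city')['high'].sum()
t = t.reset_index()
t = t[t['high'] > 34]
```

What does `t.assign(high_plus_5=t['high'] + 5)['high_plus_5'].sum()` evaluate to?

group by city, sum of high:
city
Cairo     19
Denver    31
Madrid    34
Oslo      42
Quito     70
Name: high, dtype: int64
reset_index():
     city  high
0   Cairo    19
1  Denver    31
2  Madrid    34
3    Oslo    42
4   Quito    70
filter rows where high > 34:
    city  high
3   Oslo    42
4  Quito    70
add column high_plus_5 = t['high'] + 5:
    city  high  high_plus_5
3   Oslo    42           47
4  Quito    70           75
Finally, sum of column 'high_plus_5' = 122.

122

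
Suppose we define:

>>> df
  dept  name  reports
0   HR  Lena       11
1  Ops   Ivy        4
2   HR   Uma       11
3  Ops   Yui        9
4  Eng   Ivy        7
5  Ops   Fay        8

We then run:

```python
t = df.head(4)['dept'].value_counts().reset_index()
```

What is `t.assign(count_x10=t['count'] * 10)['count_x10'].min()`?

20

take first 4 rows:
  dept  name  reports
0   HR  Lena       11
1  Ops   Ivy        4
2   HR   Uma       11
3  Ops   Yui        9
value_counts of dept:
dept
HR     2
Ops    2
Name: count, dtype: int64
reset_index():
  dept  count
0   HR      2
1  Ops      2
add column count_x10 = t['count'] * 10:
  dept  count  count_x10
0   HR      2         20
1  Ops      2         20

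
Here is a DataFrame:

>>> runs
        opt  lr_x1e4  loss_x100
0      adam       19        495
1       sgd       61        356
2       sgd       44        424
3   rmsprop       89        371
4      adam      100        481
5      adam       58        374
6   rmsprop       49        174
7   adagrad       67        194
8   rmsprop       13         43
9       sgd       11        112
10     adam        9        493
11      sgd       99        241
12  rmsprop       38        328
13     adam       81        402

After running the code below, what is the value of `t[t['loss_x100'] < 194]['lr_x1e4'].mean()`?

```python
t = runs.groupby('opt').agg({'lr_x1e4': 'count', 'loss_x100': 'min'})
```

group by opt: count(lr_x1e4), min(loss_x100):
         lr_x1e4  loss_x100
opt                        
adagrad        1        194
adam           5        374
rmsprop        4         43
sgd            4        112
filter rows where loss_x100 < 194:
         lr_x1e4  loss_x100
opt                        
rmsprop        4         43
sgd            4        112
Reading off the mean of column 'lr_x1e4', we get 4.0.

4.0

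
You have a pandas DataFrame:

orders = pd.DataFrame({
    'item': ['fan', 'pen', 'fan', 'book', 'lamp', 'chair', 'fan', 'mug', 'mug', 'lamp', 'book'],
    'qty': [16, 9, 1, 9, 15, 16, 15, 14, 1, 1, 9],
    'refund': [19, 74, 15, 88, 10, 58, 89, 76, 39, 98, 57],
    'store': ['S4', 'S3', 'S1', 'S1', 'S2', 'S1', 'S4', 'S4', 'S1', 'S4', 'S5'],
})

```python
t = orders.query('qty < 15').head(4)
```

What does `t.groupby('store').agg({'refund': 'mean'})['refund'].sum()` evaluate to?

201.5

filter rows where qty < 15:
    item  qty  refund store
1    pen    9      74    S3
2    fan    1      15    S1
3   book    9      88    S1
7    mug   14      76    S4
8    mug    1      39    S1
9   lamp    1      98    S4
10  book    9      57    S5
take first 4 rows:
   item  qty  refund store
1   pen    9      74    S3
2   fan    1      15    S1
3  book    9      88    S1
7   mug   14      76    S4
group by store, mean of refund:
       refund
store        
S1       51.5
S3       74.0
S4       76.0
The sum of column 'refund' is 201.5.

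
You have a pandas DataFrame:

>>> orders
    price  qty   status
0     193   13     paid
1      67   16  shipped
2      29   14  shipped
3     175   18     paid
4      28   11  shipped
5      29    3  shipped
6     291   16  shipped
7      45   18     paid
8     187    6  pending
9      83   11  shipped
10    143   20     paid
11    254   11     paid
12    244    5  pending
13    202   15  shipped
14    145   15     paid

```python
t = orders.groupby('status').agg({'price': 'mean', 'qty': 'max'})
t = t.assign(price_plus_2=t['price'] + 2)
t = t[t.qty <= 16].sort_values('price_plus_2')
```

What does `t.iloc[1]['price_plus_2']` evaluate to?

217.5

group by status: mean(price), max(qty):
              price  qty
status                  
paid     159.166667   20
pending  215.500000    6
shipped  104.142857   16
add column price_plus_2 = t['price'] + 2:
              price  qty  price_plus_2
status                                
paid     159.166667   20    161.166667
pending  215.500000    6    217.500000
shipped  104.142857   16    106.142857
filter rows where qty <= 16:
              price  qty  price_plus_2
status                                
pending  215.500000    6    217.500000
shipped  104.142857   16    106.142857
sort by price_plus_2:
              price  qty  price_plus_2
status                                
shipped  104.142857   16    106.142857
pending  215.500000    6    217.500000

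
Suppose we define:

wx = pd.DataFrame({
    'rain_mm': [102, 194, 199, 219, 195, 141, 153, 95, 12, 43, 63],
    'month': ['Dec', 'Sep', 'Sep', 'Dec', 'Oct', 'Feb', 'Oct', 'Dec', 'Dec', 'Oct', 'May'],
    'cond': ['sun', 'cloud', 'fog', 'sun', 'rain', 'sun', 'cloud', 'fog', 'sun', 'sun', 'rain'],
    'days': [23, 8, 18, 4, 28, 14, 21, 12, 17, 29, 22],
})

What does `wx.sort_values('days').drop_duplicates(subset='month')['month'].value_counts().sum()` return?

sort by days:
    rain_mm month   cond  days
3       219   Dec    sun     4
1       194   Sep  cloud     8
7        95   Dec    fog    12
5       141   Feb    sun    14
8        12   Dec    sun    17
2       199   Sep    fog    18
6       153   Oct  cloud    21
10       63   May   rain    22
0       102   Dec    sun    23
4       195   Oct   rain    28
9        43   Oct    sun    29
drop duplicate month (keep=first):
    rain_mm month   cond  days
3       219   Dec    sun     4
1       194   Sep  cloud     8
5       141   Feb    sun    14
6       153   Oct  cloud    21
10       63   May   rain    22
value_counts of month:
month
Dec    1
Sep    1
Feb    1
Oct    1
May    1
Name: count, dtype: int64
Then the sum of the resulting series: 5

5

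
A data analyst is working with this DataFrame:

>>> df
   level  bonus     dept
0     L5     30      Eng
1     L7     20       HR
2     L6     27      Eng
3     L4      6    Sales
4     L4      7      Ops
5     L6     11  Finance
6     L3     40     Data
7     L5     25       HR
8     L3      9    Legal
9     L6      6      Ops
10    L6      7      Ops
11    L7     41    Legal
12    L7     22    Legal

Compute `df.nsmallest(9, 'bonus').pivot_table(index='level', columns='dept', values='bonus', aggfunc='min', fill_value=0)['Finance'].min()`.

take 9 rows with smallest bonus:
   level  bonus     dept
3     L4      6    Sales
9     L6      6      Ops
4     L4      7      Ops
10    L6      7      Ops
8     L3      9    Legal
5     L6     11  Finance
1     L7     20       HR
12    L7     22    Legal
7     L5     25       HR
pivot: rows=level, cols=dept, min(bonus):
dept   Finance  HR  Legal  Ops  Sales
level                                
L3           0   0      9    0      0
L4           0   0      0    7      6
L5           0  25      0    0      0
L6          11   0      0    6      0
L7           0  20     22    0      0
The min of column 'Finance' is 0.

0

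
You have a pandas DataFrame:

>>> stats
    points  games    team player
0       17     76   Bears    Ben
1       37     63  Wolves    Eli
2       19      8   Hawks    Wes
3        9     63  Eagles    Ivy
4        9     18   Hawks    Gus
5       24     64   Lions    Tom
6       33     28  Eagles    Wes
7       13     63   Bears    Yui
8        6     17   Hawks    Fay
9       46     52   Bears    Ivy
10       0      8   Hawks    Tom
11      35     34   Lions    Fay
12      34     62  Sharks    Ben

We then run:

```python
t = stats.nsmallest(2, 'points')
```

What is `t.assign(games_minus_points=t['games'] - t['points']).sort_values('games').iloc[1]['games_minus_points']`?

11

take 2 rows with smallest points:
    points  games   team player
10       0      8  Hawks    Tom
8        6     17  Hawks    Fay
add column games_minus_points = t['games'] - t['points']:
    points  games   team player  games_minus_points
10       0      8  Hawks    Tom                   8
8        6     17  Hawks    Fay                  11
sort by games:
    points  games   team player  games_minus_points
10       0      8  Hawks    Tom                   8
8        6     17  Hawks    Fay                  11
Then the value at position 1, column 'games_minus_points': 11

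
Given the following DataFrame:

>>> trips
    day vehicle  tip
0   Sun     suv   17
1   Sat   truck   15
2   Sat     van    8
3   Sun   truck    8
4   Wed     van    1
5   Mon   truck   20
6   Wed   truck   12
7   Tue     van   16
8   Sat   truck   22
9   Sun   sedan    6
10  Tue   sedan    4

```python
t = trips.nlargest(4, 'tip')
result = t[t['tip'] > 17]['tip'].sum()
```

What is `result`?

take 4 rows with largest tip:
   day vehicle  tip
8  Sat   truck   22
5  Mon   truck   20
0  Sun     suv   17
7  Tue     van   16
filter rows where tip > 17:
   day vehicle  tip
8  Sat   truck   22
5  Mon   truck   20
Reading off the sum of column 'tip', we get 42.

42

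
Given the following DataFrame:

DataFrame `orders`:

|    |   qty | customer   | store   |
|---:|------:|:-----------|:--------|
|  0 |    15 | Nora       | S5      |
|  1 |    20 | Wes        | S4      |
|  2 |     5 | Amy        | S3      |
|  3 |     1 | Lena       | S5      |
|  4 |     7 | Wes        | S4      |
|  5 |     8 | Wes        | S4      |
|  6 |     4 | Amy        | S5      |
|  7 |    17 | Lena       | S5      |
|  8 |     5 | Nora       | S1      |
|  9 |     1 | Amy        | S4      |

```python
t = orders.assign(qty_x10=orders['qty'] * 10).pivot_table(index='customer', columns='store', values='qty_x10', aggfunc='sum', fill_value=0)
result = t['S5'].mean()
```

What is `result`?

add column qty_x10 = orders['qty'] * 10:
   qty customer store  qty_x10
0   15     Nora    S5      150
1   20      Wes    S4      200
2    5      Amy    S3       50
3    1     Lena    S5       10
4    7      Wes    S4       70
5    8      Wes    S4       80
6    4      Amy    S5       40
7   17     Lena    S5      170
8    5     Nora    S1       50
9    1      Amy    S4       10
pivot: rows=customer, cols=store, sum(qty_x10):
store     S1  S3   S4   S5
customer                  
Amy        0  50   10   40
Lena       0   0    0  180
Nora      50   0    0  150
Wes        0   0  350    0
The mean of column 'S5' is 92.5.

92.5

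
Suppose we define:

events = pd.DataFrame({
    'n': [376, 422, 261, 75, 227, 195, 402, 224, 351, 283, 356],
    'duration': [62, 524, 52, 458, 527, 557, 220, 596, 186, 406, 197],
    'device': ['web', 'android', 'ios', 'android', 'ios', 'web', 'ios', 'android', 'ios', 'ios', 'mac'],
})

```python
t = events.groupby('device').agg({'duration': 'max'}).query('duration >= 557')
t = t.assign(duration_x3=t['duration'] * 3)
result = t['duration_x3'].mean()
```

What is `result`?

1729.5

group by device, max of duration:
         duration
device           
android       596
ios           527
mac           197
web           557
filter rows where duration >= 557:
         duration
device           
android       596
web           557
add column duration_x3 = t['duration'] * 3:
         duration  duration_x3
device                        
android       596         1788
web           557         1671
So mean() = 1729.5.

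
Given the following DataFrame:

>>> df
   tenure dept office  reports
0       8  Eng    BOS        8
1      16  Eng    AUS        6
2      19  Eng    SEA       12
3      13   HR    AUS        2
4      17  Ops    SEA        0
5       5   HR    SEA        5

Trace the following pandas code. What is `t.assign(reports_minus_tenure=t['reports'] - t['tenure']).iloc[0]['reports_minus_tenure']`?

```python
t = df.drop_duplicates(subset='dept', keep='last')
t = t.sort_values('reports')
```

-17

drop duplicate dept (keep=last):
   tenure dept office  reports
2      19  Eng    SEA       12
4      17  Ops    SEA        0
5       5   HR    SEA        5
sort by reports:
   tenure dept office  reports
4      17  Ops    SEA        0
5       5   HR    SEA        5
2      19  Eng    SEA       12
add column reports_minus_tenure = t['reports'] - t['tenure']:
   tenure dept office  reports  reports_minus_tenure
4      17  Ops    SEA        0                   -17
5       5   HR    SEA        5                     0
2      19  Eng    SEA       12                    -7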